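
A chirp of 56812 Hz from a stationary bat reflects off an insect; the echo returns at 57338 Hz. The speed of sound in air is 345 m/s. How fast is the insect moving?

1.59 m/s

Double Doppler shift off a moving reflector: f₂ = f₀ · (v + u)/(v − u) (u > 0 toward emitter).
Rearranging, u = v · (f₂ − f₀)/(f₂ + f₀) = 345 × 526/114150 ≈ 1.59 m/s.
So the insect is moving at 1.59 m/s toward the emitter.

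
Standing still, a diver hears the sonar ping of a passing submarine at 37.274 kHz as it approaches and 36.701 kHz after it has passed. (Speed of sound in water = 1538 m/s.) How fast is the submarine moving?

f₁/f₂ = (v + v_s)/(v − v_s), so v_s = v · (f₁ − f₂)/(f₁ + f₂).
v_s = 1538 × (37.274 − 36.701)/(37.274 + 36.701) = 1538 × 0.573/73.975 ≈ 11.9 m/s.

11.9 m/s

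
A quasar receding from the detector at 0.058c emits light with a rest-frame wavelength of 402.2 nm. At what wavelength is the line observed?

426.2 nm

Relativistic Doppler for wavelength: λ' = λ₀ · √((1 + β)/(1 − β)).
λ' = 402.2 × √(1.0580/0.9420) = 402.2 × 1.05978 ≈ 426.2 nm.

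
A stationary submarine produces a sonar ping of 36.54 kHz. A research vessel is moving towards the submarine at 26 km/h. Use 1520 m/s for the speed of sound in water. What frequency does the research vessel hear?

26 km/h = 7.222 m/s.
Moving observer, stationary source: f' = f · (v + v_o)/v.
f' = 36.54 × (1520 + 7.222)/1520 = 36.54 × 1527.2/1520 ≈ 36.7 kHz.

36.7 kHz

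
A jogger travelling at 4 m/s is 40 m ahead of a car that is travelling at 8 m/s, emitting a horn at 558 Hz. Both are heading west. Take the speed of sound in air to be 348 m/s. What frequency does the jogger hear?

The jogger is ahead, so the car is moving toward it while the jogger is moving away from the car.
With source approaching and observer receding, f' = f · (v − v_o)/(v − v_s).
f' = 558 × (348 − 4)/(348 − 8) = 558 × 344/340 ≈ 565 Hz.

565 Hz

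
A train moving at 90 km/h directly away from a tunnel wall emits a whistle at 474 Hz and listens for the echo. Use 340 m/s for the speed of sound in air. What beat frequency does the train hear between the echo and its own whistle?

90 km/h = 25 m/s.
The tunnel wall receives the sound from a moving source: f₁ = f₀ · v/(v + v_e) = 474 × 340/365 ≈ 441.5 Hz.
On the return leg the train is a moving observer: f₂ = f₁ · (v − v_e)/v = 441.5 × 315/340 ≈ 409.1 Hz.
Beat against the emitted tone: |f₂ − f₀| = 2v_e·f₀/(v + v_e) = 2 × 25 × 474/365 ≈ 65 Hz.

65 Hz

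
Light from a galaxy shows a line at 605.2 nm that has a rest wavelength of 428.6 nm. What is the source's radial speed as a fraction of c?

λ'/λ₀ = 1.4120 > 1 (redshift), so the source is receding.
λ'/λ₀ = √((1 + β)/(1 − β)) for a receding source ⇒ β = (r² − 1)/(r² + 1) with r = λ'/λ₀.
β = (1.9939 − 1)/(1.9939 + 1) ≈ 0.332.

0.332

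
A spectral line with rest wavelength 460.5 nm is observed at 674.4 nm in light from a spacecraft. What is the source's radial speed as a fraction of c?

λ'/λ₀ = 1.4645 > 1 (redshift), so the source is receding.
λ'/λ₀ = √((1 + β)/(1 − β)) for a receding source ⇒ β = (r² − 1)/(r² + 1) with r = λ'/λ₀.
β = (2.1447 − 1)/(2.1447 + 1) ≈ 0.364.

0.364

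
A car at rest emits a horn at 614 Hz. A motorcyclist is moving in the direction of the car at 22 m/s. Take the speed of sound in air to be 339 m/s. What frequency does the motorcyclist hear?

654 Hz

Moving observer, stationary source: f' = f · (v + v_o)/v.
f' = 614 × (339 + 22)/339 = 614 × 361/339 ≈ 654 Hz.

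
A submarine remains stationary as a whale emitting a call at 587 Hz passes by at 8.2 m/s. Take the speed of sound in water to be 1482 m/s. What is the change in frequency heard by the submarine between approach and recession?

6.50 Hz

Approaching: f₁ = f · v/(v − v_s) = 587 × 1482/1473.8 ≈ 590.27 Hz.
Receding: f₂ = f · v/(v + v_s) = 587 × 1482/1490.2 ≈ 583.77 Hz.
Drop: f₁ − f₂ = 2f·v·v_s/(v² − v_s²) = 2 × 587 × 1482 × 8.2/(1482² − 8.2²) ≈ 6.50 Hz.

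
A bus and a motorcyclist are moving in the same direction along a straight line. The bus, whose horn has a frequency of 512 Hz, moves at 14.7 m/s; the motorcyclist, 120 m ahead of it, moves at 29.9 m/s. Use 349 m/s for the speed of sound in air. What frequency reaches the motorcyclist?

489 Hz

The motorcyclist is ahead, so the bus is moving toward it while the motorcyclist is moving away from the bus.
General Doppler shift: f' = f · (v − v_o)/(v − v_s).
f' = 512 × (349 − 29.9)/(349 − 14.7) = 512 × 319.1/334.3 ≈ 489 Hz.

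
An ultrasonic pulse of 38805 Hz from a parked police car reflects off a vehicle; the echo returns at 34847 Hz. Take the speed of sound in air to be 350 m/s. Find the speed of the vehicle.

Double Doppler shift off a moving reflector: f₂ = f₀ · (v + u)/(v − u) (u > 0 toward emitter).
Rearranging, u = v · (f₂ − f₀)/(f₂ + f₀) = 350 × -3958/73652 ≈ -18.8 m/s.
So the vehicle is moving at 18.8 m/s away from the emitter.

18.8 m/s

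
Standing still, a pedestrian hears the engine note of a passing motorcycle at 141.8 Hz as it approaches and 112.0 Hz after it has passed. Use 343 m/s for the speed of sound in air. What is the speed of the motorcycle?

f₁/f₂ = (v + v_s)/(v − v_s), so v_s = v · (f₁ − f₂)/(f₁ + f₂).
v_s = 343 × (141.8 − 112.0)/(141.8 + 112.0) = 343 × 29.8/253.8 ≈ 40 m/s.

40 m/s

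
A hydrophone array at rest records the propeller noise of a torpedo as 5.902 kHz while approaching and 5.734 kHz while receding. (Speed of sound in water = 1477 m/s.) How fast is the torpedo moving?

f₁/f₂ = (v + v_s)/(v − v_s), so v_s = v · (f₁ − f₂)/(f₁ + f₂).
v_s = 1477 × (5.902 − 5.734)/(5.902 + 5.734) = 1477 × 0.168/11.636 ≈ 21.3 m/s.

21.3 m/s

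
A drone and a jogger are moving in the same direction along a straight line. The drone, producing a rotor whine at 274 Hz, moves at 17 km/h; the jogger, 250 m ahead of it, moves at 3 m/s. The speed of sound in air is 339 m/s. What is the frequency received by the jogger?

17 km/h = 4.722 m/s.
The jogger is ahead, so the drone is moving toward it while the jogger is moving away from the drone.
Both move, so f' = f · (v − v_o)/(v − v_s).
f' = 274 × (339 − 3)/(339 − 4.722) = 274 × 336/334.28 ≈ 275 Hz.

275 Hz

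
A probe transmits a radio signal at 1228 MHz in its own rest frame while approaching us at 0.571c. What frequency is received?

Relativistic Doppler for frequency: f' = f₀ · √((1 + β)/(1 − β)).
f' = 1228 × √(1.5710/0.4290) = 1228 × 1.91364 ≈ 2349.9 MHz.

2349.9 MHz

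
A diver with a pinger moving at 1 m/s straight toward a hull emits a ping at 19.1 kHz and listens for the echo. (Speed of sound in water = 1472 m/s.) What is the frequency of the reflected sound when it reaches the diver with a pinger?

The hull receives the sound from a moving source: f₁ = f₀ · v/(v − v_e) = 19.1 × 1472/1471 ≈ 19.11 kHz.
On the return leg the diver with a pinger is a moving observer: f₂ = f₁ · (v + v_e)/v = 19.11 × 1473/1472 ≈ 19.13 kHz.

19.13 kHz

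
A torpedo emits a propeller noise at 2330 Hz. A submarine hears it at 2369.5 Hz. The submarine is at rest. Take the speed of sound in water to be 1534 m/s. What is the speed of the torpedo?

26 m/s

f' > f, so the torpedo is approaching.
f' = f · v/(v − v_s) ⇒ v_s = v · |1 − f/f'|.
v_s = 1534 × |1 − 2330/2369.5| = 1534 × 0.01667 ≈ 26 m/s.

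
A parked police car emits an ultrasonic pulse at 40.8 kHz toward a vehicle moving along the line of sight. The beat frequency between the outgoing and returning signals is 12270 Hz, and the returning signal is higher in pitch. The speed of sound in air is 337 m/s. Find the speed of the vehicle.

44 m/s

Double Doppler shift off a moving reflector: f₂ = f₀ · (v + u)/(v − u) (u > 0 toward emitter).
Returning signal is higher, so f₂ = f₀ + Δf = 40800 + 12270 = 53070 Hz.
Rearranging, u = v · (f₂ − f₀)/(f₂ + f₀) = 337 × 12270/93870 ≈ 44 m/s.
So the vehicle is moving at 44 m/s toward the emitter.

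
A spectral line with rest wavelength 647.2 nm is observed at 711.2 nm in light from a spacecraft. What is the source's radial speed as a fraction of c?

λ'/λ₀ = 1.0989 > 1 (redshift), so the source is receding.
λ'/λ₀ = √((1 + β)/(1 − β)) for a receding source ⇒ β = (r² − 1)/(r² + 1) with r = λ'/λ₀.
β = (1.2076 − 1)/(1.2076 + 1) ≈ 0.094.

0.094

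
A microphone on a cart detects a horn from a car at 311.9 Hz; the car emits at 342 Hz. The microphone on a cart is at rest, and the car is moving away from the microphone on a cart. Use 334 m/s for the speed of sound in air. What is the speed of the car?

32 m/s

f' = f · v/(v + v_s) ⇒ v_s = v · |1 − f/f'|.
v_s = 334 × |1 − 342/311.9| = 334 × 0.09651 ≈ 32 m/s.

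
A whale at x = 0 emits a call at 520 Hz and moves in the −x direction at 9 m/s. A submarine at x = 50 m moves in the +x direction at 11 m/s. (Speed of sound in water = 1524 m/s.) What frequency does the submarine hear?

The observer lies on the +x side, so the source is heading away from the observer and the observer is heading away from the source.
With source receding and observer receding, f' = f · (v − v_o)/(v + v_s).
f' = 520 × (1524 − 11)/(1524 + 9) = 520 × 1513/1533 ≈ 513 Hz.

513 Hz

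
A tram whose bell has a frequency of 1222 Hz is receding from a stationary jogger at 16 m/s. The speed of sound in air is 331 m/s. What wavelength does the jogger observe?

28.4 cm

Only the source moves, away from the listener, so f' = f · v/(v + v_s).
f' = 1222 × 331/(331 + 16) ≈ 1166 Hz.
λ' = v/f' = 331/1165.65 ≈ 28.4 cm.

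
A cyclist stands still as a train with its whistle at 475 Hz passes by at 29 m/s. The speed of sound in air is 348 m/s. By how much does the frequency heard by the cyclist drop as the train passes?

79.7 Hz

Approaching: f₁ = f · v/(v − v_s) = 475 × 348/319 ≈ 518.2 Hz.
Receding: f₂ = f · v/(v + v_s) = 475 × 348/377 ≈ 438.5 Hz.
Drop: f₁ − f₂ = 2f·v·v_s/(v² − v_s²) = 2 × 475 × 348 × 29/(348² − 29²) ≈ 79.7 Hz.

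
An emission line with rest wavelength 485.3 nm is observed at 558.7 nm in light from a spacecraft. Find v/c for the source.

λ'/λ₀ = 1.1512 > 1 (redshift), so the source is receding.
λ'/λ₀ = √((1 + β)/(1 − β)) for a receding source ⇒ β = (r² − 1)/(r² + 1) with r = λ'/λ₀.
β = (1.3254 − 1)/(1.3254 + 1) ≈ 0.140.

0.140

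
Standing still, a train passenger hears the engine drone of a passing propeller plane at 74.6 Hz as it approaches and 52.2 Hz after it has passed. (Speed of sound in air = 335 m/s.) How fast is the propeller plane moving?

f₁/f₂ = (v + v_s)/(v − v_s), so v_s = v · (f₁ − f₂)/(f₁ + f₂).
v_s = 335 × (74.6 − 52.2)/(74.6 + 52.2) = 335 × 22.4/126.8 ≈ 59 m/s.

59 m/s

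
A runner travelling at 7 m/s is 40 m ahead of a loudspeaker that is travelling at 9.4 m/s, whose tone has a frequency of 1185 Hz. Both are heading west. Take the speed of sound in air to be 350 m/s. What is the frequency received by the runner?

1193 Hz

The runner is ahead, so the loudspeaker is moving toward it while the runner is moving away from the loudspeaker.
Both move, so f' = f · (v − v_o)/(v − v_s).
f' = 1185 × (350 − 7)/(350 − 9.4) = 1185 × 343/340.6 ≈ 1193 Hz.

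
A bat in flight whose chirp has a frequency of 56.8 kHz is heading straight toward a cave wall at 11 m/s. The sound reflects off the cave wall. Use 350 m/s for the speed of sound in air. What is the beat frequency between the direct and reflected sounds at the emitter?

The cave wall receives the sound from a moving source: f₁ = f₀ · v/(v − v_e) = 56.8 × 350/339 ≈ 58.64 kHz.
On the return leg the bat in flight is a moving observer: f₂ = f₁ · (v + v_e)/v = 58.64 × 361/350 ≈ 60.49 kHz.
Beat against the emitted tone (with f₀ = 56800 Hz): |f₂ − f₀| = 2v_e·f₀/(v − v_e) = 2 × 11 × 56800/339 ≈ 3686 Hz.

3686 Hz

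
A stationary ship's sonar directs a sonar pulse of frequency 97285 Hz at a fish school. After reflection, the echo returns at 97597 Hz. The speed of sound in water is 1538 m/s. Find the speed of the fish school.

2.46 m/s

Double Doppler shift off a moving reflector: f₂ = f₀ · (v + u)/(v − u) (u > 0 toward emitter).
Rearranging, u = v · (f₂ − f₀)/(f₂ + f₀) = 1538 × 312/194882 ≈ 2.46 m/s.
So the fish school is moving at 2.46 m/s toward the emitter.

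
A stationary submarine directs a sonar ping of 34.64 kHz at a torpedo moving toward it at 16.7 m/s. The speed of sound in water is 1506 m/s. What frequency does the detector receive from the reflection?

At the torpedo (a moving observer), f₁ = f₀ · (v + u)/v = 34.64 × 1522.7/1506 ≈ 35.0 kHz.
On reflection it acts as a source moving toward the stationary detector: f₂ = f₁ · v/(v − u) = 35.0 × 1506/1489.3 ≈ 35.4 kHz.
Equivalently f₂ = f₀ · (v + u)/(v − u).

35.4 kHz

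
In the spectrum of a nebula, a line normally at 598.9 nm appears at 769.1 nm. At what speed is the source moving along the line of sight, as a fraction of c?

0.245c

λ'/λ₀ = 1.2842 > 1 (redshift), so the source is receding.
λ'/λ₀ = √((1 + β)/(1 − β)) for a receding source ⇒ β = (r² − 1)/(r² + 1) with r = λ'/λ₀.
β = (1.6491 − 1)/(1.6491 + 1) ≈ 0.245.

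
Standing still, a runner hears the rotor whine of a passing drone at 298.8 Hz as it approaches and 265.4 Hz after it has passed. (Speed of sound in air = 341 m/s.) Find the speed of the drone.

20.2 m/s

f₁/f₂ = (v + v_s)/(v − v_s), so v_s = v · (f₁ − f₂)/(f₁ + f₂).
v_s = 341 × (298.8 − 265.4)/(298.8 + 265.4) = 341 × 33.4/564.2 ≈ 20.2 m/s.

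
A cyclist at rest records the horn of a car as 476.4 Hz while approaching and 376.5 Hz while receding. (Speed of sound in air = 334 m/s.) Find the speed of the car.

39 m/s

f₁/f₂ = (v + v_s)/(v − v_s), so v_s = v · (f₁ − f₂)/(f₁ + f₂).
v_s = 334 × (476.4 − 376.5)/(476.4 + 376.5) = 334 × 99.9/852.9 ≈ 39 m/s.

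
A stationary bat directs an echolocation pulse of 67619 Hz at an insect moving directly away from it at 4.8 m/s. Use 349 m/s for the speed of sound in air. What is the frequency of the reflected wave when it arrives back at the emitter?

65784 Hz

At the insect (a moving observer), f₁ = f₀ · (v − u)/v = 67619 × 344.2/349 ≈ 66689 Hz.
The reflection then acts as a moving source: f₂ = f₁ · v/(v + u) ≈ 65784 Hz.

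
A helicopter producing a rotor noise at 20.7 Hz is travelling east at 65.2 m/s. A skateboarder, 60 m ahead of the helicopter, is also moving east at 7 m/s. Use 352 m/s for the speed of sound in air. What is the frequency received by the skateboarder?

The skateboarder is ahead, so the helicopter is moving toward it while the skateboarder is moving away from the helicopter.
Both move, so f' = f · (v − v_o)/(v − v_s).
f' = 20.7 × (352 − 7)/(352 − 65.2) = 20.7 × 345/286.8 ≈ 24.9 Hz.

24.9 Hz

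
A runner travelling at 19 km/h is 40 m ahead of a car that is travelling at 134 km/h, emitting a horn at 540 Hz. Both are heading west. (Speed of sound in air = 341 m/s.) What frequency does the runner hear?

597 Hz

134 km/h = 37.22 m/s; 19 km/h = 5.278 m/s.
The runner is ahead, so the car is moving toward it while the runner is moving away from the car.
With source approaching and observer receding, f' = f · (v − v_o)/(v − v_s).
f' = 540 × (341 − 5.278)/(341 − 37.22) = 540 × 335.72/303.78 ≈ 597 Hz.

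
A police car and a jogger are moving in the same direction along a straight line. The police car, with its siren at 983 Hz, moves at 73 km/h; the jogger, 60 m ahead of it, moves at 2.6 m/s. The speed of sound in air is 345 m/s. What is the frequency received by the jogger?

1037 Hz

73 km/h = 20.28 m/s.
The jogger is ahead, so the police car is moving toward it while the jogger is moving away from the police car.
General Doppler shift: f' = f · (v − v_o)/(v − v_s).
f' = 983 × (345 − 2.6)/(345 − 20.28) = 983 × 342.4/324.72 ≈ 1037 Hz.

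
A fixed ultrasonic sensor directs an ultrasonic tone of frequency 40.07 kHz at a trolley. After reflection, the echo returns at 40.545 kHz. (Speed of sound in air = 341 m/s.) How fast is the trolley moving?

2.01 m/s

Double Doppler shift off a moving reflector: f₂ = f₀ · (v + u)/(v − u) (u > 0 toward emitter).
Rearranging, u = v · (f₂ − f₀)/(f₂ + f₀) = 341 × 0.475/80.615 ≈ 2.01 m/s.
So the trolley is moving at 2.01 m/s toward the emitter.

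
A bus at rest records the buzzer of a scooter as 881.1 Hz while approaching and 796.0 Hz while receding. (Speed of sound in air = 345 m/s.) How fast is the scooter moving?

f₁/f₂ = (v + v_s)/(v − v_s), so v_s = v · (f₁ − f₂)/(f₁ + f₂).
v_s = 345 × (881.1 − 796.0)/(881.1 + 796.0) = 345 × 85.1/1677.1 ≈ 17.5 m/s.

17.5 m/s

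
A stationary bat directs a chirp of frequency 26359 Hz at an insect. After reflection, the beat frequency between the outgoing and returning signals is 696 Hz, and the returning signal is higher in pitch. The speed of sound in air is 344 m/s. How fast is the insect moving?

4.5 m/s

Double Doppler shift off a moving reflector: f₂ = f₀ · (v + u)/(v − u) (u > 0 toward emitter).
Returning signal is higher, so f₂ = f₀ + Δf = 26359 + 696 = 27055 Hz.
Rearranging, u = v · (f₂ − f₀)/(f₂ + f₀) = 344 × 696/53414 ≈ 4.5 m/s.
So the insect is moving at 4.5 m/s toward the emitter.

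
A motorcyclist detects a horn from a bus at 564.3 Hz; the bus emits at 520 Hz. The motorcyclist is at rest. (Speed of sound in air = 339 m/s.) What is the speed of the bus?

27 m/s

f' > f, so the bus is approaching.
f' = f · v/(v − v_s) ⇒ v_s = v · |1 − f/f'|.
v_s = 339 × |1 − 520/564.3| = 339 × 0.0785 ≈ 27 m/s.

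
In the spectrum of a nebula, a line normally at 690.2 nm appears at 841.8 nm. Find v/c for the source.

0.196

λ'/λ₀ = 1.2196 > 1 (redshift), so the source is receding.
λ'/λ₀ = √((1 + β)/(1 − β)) for a receding source ⇒ β = (r² − 1)/(r² + 1) with r = λ'/λ₀.
β = (1.4875 − 1)/(1.4875 + 1) ≈ 0.196.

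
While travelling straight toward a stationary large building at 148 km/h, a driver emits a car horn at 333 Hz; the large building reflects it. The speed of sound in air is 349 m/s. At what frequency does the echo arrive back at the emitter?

422 Hz

148 km/h = 41.11 m/s.
The large building receives the sound from a moving source: f₁ = f₀ · v/(v − v_e) = 333 × 349/307.89 ≈ 377 Hz.
On the return leg the driver is a moving observer: f₂ = f₁ · (v + v_e)/v = 377 × 390.11/349 ≈ 422 Hz.
Equivalently f₂ = f₀ · (v + v_e)/(v − v_e).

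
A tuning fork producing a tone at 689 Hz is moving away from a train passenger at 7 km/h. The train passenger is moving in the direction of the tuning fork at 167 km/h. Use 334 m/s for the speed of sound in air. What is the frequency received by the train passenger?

780 Hz

7 km/h = 1.944 m/s; 167 km/h = 46.39 m/s.
Both move, so f' = f · (v + v_o)/(v + v_s).
f' = 689 × (334 + 46.39)/(334 + 1.944) = 689 × 380.39/335.94 ≈ 780 Hz.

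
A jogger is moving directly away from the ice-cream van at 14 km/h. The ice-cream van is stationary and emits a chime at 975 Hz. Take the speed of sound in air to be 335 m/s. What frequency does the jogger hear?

14 km/h = 3.889 m/s.
Moving observer, stationary source: f' = f · (v − v_o)/v.
f' = 975 × (335 − 3.889)/335 = 975 × 331.11/335 ≈ 964 Hz.

964 Hz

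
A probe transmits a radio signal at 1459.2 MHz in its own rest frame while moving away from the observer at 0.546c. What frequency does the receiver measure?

Relativistic Doppler for frequency: f' = f₀ · √((1 − β)/(1 + β)).
f' = 1459.2 × √(0.4540/1.5460) = 1459.2 × 0.54191 ≈ 790.7 MHz.

790.7 MHz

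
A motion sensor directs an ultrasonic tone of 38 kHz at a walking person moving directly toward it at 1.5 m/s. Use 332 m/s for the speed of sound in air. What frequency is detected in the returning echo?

38.3 kHz

The walking person first receives the wave as a moving observer: f₁ = f₀ · (v + u)/v = 38 × (332 + 1.5)/332 ≈ 38.2 kHz.
The reflection then acts as a moving source: f₂ = f₁ · v/(v − u) ≈ 38.3 kHz.
Equivalently f₂ = f₀ · (v + u)/(v − u).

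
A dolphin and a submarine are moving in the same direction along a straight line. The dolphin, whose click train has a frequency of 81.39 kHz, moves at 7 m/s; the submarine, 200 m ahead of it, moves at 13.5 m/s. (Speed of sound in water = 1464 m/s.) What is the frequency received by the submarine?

81.0 kHz

The submarine is ahead, so the dolphin is moving toward it while the submarine is moving away from the dolphin.
General Doppler shift: f' = f · (v − v_o)/(v − v_s).
f' = 81.39 × (1464 − 13.5)/(1464 − 7) = 81.39 × 1450.5/1457 ≈ 81.0 kHz.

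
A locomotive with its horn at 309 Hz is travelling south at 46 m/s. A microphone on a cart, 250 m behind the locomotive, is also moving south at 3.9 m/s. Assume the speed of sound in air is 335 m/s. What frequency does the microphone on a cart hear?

275 Hz

The microphone on a cart is behind, so the locomotive is moving away from it while the microphone on a cart is moving toward the locomotive.
General Doppler shift: f' = f · (v + v_o)/(v + v_s).
f' = 309 × (335 + 3.9)/(335 + 46) = 309 × 338.9/381 ≈ 275 Hz.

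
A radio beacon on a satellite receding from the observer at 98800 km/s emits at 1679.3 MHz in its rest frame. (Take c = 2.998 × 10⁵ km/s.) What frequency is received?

β = v/c = 98800/299800 = 0.3296.
Relativistic Doppler for frequency: f' = f₀ · √((1 − β)/(1 + β)).
f' = 1679.3 × √(0.6704/1.3296) = 1679.3 × 0.71012 ≈ 1192.5 MHz.

1192.5 MHz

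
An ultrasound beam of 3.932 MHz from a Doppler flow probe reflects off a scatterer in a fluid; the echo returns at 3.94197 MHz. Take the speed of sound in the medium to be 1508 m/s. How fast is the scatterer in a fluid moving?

1.91 m/s

Double Doppler shift off a moving reflector: f₂ = f₀ · (v + u)/(v − u) (u > 0 toward emitter).
Rearranging, u = v · (f₂ − f₀)/(f₂ + f₀) = 1508 × 0.00997/7.87397 ≈ 1.91 m/s.
So the scatterer in a fluid is moving at 1.91 m/s toward the emitter.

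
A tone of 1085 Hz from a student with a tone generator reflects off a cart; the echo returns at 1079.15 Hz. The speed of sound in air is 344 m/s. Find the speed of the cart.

0.93 m/s

Double Doppler shift off a moving reflector: f₂ = f₀ · (v + u)/(v − u) (u > 0 toward emitter).
Rearranging, u = v · (f₂ − f₀)/(f₂ + f₀) = 344 × -5.85/2164.15 ≈ -0.93 m/s.
So the cart is moving at 0.93 m/s away from the emitter.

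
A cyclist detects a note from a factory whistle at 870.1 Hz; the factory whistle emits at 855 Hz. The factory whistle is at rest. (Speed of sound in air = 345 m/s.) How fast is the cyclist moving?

6.1 m/s

f' > f, so the cyclist is approaching.
f' = f · (v + v_o)/v ⇒ v_o = v · |f'/f − 1|.
v_o = 345 × |870.1/855 − 1| = 345 × 0.01766 ≈ 6.1 m/s.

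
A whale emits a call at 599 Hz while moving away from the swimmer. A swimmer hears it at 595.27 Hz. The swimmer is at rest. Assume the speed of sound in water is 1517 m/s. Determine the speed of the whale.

f' = f · v/(v + v_s) ⇒ v_s = v · |1 − f/f'|.
v_s = 1517 × |1 − 599/595.27| = 1517 × 0.006266 ≈ 9.5 m/s.

9.5 m/s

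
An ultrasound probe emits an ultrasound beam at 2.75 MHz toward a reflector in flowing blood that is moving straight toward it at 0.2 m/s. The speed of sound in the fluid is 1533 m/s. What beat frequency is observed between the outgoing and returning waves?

718 Hz

At the reflector in flowing blood (a moving observer), f₁ = f₀ · (v + u)/v = 2.75 × 1533.2/1533 ≈ 2.750359 MHz.
On reflection it acts as a source moving toward the stationary detector: f₂ = f₁ · v/(v − u) = 2.750359 × 1533/1532.8 ≈ 2.750718 MHz.
Equivalently f₂ = f₀ · (v + u)/(v − u).
Beat frequency (with f₀ = 2750000 Hz): |f₂ − f₀| = 2u·f₀/(v − u) = 2 × 0.2 × 2750000/1532.8 ≈ 718 Hz.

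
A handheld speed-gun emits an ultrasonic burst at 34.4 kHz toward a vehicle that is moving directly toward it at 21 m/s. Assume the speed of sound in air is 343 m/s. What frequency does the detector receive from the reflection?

At the vehicle (a moving observer), f₁ = f₀ · (v + u)/v = 34.4 × 364/343 ≈ 36.5 kHz.
The reflection then acts as a moving source: f₂ = f₁ · v/(v − u) ≈ 38.9 kHz.

38.9 kHz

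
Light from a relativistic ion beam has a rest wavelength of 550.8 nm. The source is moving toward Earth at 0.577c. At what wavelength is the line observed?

Relativistic Doppler for wavelength: λ' = λ₀ · √((1 − β)/(1 + β)).
λ' = 550.8 × √(0.4230/1.5770) = 550.8 × 0.51791 ≈ 285.3 nm.

285.3 nm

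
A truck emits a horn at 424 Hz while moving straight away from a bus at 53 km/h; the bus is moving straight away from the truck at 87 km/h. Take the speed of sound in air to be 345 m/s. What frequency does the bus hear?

378 Hz

53 km/h = 14.72 m/s; 87 km/h = 24.17 m/s.
With source receding and observer receding, f' = f · (v − v_o)/(v + v_s).
f' = 424 × (345 − 24.17)/(345 + 14.72) = 424 × 320.83/359.72 ≈ 378 Hz.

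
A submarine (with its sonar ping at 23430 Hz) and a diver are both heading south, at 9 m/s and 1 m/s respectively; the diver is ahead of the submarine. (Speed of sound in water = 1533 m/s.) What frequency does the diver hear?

23553 Hz

The diver is ahead, so the submarine is moving toward it while the diver is moving away from the submarine.
General Doppler shift: f' = f · (v − v_o)/(v − v_s).
f' = 23430 × (1533 − 1)/(1533 − 9) = 23430 × 1532/1524 ≈ 23553 Hz.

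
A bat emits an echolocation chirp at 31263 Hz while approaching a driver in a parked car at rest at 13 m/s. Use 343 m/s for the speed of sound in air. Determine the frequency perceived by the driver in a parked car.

Moving source, stationary observer: f' = f · v/(v − v_s) since the source is approaching.
f' = 31263 × 343/(343 − 13) = 31263 × 343/330 ≈ 32495 Hz.

32495 Hz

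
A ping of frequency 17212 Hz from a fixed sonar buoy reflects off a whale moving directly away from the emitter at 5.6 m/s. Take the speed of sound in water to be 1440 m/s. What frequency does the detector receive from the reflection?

17079 Hz

At the whale (a moving observer), f₁ = f₀ · (v − u)/v = 17212 × 1434.4/1440 ≈ 17145 Hz.
The reflection then acts as a moving source: f₂ = f₁ · v/(v + u) ≈ 17079 Hz.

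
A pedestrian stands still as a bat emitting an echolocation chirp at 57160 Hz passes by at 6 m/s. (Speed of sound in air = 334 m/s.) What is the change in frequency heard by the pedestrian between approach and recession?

Approaching: f₁ = f · v/(v − v_s) = 57160 × 334/328 ≈ 58206 Hz.
Receding: f₂ = f · v/(v + v_s) = 57160 × 334/340 ≈ 56151 Hz.
Drop: f₁ − f₂ = 2f·v·v_s/(v² − v_s²) = 2 × 57160 × 334 × 6/(334² − 6²) ≈ 2054 Hz.

2054 Hz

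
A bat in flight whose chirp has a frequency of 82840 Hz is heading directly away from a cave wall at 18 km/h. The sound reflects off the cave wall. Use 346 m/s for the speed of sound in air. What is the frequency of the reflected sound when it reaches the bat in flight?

18 km/h = 5 m/s.
The cave wall receives the sound from a moving source: f₁ = f₀ · v/(v + v_e) = 82840 × 346/351 ≈ 81660 Hz.
On the return leg the bat in flight is a moving observer: f₂ = f₁ · (v − v_e)/v = 81660 × 341/346 ≈ 80480 Hz.
Equivalently f₂ = f₀ · (v − v_e)/(v + v_e).

80480 Hz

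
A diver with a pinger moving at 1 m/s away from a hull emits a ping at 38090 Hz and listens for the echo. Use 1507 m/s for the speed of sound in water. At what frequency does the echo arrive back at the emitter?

38039 Hz

The hull receives the sound from a moving source: f₁ = f₀ · v/(v + v_e) = 38090 × 1507/1508 ≈ 38065 Hz.
On the return leg the diver with a pinger is a moving observer: f₂ = f₁ · (v − v_e)/v = 38065 × 1506/1507 ≈ 38039 Hz.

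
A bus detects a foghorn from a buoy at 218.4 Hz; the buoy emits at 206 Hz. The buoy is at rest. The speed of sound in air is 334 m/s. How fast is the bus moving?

f' > f, so the bus is approaching.
f' = f · (v + v_o)/v ⇒ v_o = v · |f'/f − 1|.
v_o = 334 × |218.4/206 − 1| = 334 × 0.06019 ≈ 20.1 m/s.

20.1 m/s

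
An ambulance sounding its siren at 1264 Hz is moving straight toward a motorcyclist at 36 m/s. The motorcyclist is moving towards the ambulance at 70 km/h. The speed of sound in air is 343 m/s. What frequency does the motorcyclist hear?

1492 Hz

70 km/h = 19.44 m/s.
General Doppler shift: f' = f · (v + v_o)/(v − v_s).
f' = 1264 × (343 + 19.44)/(343 − 36) = 1264 × 362.44/307 ≈ 1492 Hz.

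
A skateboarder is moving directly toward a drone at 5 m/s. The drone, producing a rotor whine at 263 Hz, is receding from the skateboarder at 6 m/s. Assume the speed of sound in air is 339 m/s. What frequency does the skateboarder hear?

262 Hz

With source receding and observer approaching, f' = f · (v + v_o)/(v + v_s).
f' = 263 × (339 + 5)/(339 + 6) = 263 × 344/345 ≈ 262 Hz.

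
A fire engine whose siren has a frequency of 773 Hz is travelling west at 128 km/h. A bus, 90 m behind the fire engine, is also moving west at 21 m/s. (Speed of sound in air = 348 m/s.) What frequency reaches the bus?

128 km/h = 35.56 m/s.
The bus is behind, so the fire engine is moving away from it while the bus is moving toward the fire engine.
With source receding and observer approaching, f' = f · (v + v_o)/(v + v_s).
f' = 773 × (348 + 21)/(348 + 35.56) = 773 × 369/383.56 ≈ 744 Hz.

744 Hz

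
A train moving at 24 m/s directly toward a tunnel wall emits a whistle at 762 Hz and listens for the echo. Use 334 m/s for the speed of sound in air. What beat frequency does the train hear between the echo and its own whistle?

The tunnel wall receives the sound from a moving source: f₁ = f₀ · v/(v − v_e) = 762 × 334/310 ≈ 821.0 Hz.
On the return leg the train is a moving observer: f₂ = f₁ · (v + v_e)/v = 821.0 × 358/334 ≈ 880.0 Hz.
Beat against the emitted tone: |f₂ − f₀| = 2v_e·f₀/(v − v_e) = 2 × 24 × 762/310 ≈ 118 Hz.

118 Hz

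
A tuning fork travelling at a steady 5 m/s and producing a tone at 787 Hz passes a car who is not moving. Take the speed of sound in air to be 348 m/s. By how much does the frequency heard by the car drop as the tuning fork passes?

Approaching: f₁ = f · v/(v − v_s) = 787 × 348/343 ≈ 798.5 Hz.
Receding: f₂ = f · v/(v + v_s) = 787 × 348/353 ≈ 775.9 Hz.
Drop: f₁ − f₂ = 2f·v·v_s/(v² − v_s²) = 2 × 787 × 348 × 5/(348² − 5²) ≈ 22.6 Hz.

22.6 Hz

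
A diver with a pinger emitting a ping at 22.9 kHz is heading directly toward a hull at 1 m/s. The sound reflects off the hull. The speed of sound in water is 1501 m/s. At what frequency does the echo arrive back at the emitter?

The hull receives the sound from a moving source: f₁ = f₀ · v/(v − v_e) = 22.9 × 1501/1500 ≈ 22.9 kHz.
On the return leg the diver with a pinger is a moving observer: f₂ = f₁ · (v + v_e)/v = 22.9 × 1502/1501 ≈ 22.9 kHz.
Equivalently f₂ = f₀ · (v + v_e)/(v − v_e).

22.9 kHz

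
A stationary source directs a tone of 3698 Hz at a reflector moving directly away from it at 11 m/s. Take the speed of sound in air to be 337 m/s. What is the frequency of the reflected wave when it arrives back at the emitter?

The reflector first receives the wave as a moving observer: f₁ = f₀ · (v − u)/v = 3698 × (337 − 11)/337 ≈ 3577 Hz.
On reflection it acts as a source moving away from the stationary detector: f₂ = f₁ · v/(v + u) = 3577 × 337/348 ≈ 3464 Hz.
Equivalently f₂ = f₀ · (v − u)/(v + u).

3464 Hz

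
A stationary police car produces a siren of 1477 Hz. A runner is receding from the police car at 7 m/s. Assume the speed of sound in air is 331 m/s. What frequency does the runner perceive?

Only the observer moves, away from the source, so f' = f · (v − v_o)/v.
f' = 1477 × (331 − 7)/331 = 1477 × 324/331 ≈ 1446 Hz.

1446 Hz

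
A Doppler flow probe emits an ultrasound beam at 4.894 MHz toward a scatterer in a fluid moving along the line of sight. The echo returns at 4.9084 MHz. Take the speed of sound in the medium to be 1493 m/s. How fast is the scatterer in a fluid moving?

Double Doppler shift off a moving reflector: f₂ = f₀ · (v + u)/(v − u) (u > 0 toward emitter).
Rearranging, u = v · (f₂ − f₀)/(f₂ + f₀) = 1493 × 0.0144/9.8024 ≈ 2.19 m/s.
So the scatterer in a fluid is moving at 2.19 m/s toward the emitter.

2.19 m/s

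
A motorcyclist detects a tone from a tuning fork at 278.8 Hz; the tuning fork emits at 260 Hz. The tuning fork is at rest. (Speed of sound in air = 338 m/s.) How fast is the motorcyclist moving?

24.4 m/s

f' > f, so the motorcyclist is approaching.
f' = f · (v + v_o)/v ⇒ v_o = v · |f'/f − 1|.
v_o = 338 × |278.8/260 − 1| = 338 × 0.07231 ≈ 24.4 m/s.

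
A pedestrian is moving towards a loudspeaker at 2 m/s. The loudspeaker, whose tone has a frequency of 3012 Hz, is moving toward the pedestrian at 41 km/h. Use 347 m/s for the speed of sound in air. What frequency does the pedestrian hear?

3132 Hz

41 km/h = 11.39 m/s.
Both move, so f' = f · (v + v_o)/(v − v_s).
f' = 3012 × (347 + 2)/(347 − 11.39) = 3012 × 349/335.61 ≈ 3132 Hz.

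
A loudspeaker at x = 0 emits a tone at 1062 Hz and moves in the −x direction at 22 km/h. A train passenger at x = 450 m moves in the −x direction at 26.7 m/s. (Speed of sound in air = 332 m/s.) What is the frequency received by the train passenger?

22 km/h = 6.111 m/s.
The observer lies on the +x side, so the source is heading away from the observer and the observer is heading toward the source.
With source receding and observer approaching, f' = f · (v + v_o)/(v + v_s).
f' = 1062 × (332 + 26.7)/(332 + 6.111) = 1062 × 358.7/338.11 ≈ 1127 Hz.

1127 Hz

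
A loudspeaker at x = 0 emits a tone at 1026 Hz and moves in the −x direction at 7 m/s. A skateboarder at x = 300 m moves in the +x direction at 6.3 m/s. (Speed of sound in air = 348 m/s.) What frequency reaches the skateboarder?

988 Hz

The observer lies on the +x side, so the source is heading away from the observer and the observer is heading away from the source.
Both move, so f' = f · (v − v_o)/(v + v_s).
f' = 1026 × (348 − 6.3)/(348 + 7) = 1026 × 341.7/355 ≈ 988 Hz.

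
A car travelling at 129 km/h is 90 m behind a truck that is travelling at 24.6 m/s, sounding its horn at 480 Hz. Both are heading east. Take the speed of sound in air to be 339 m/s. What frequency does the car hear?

495 Hz

129 km/h = 35.83 m/s.
The car is behind, so the truck is moving away from it while the car is moving toward the truck.
Both move, so f' = f · (v + v_o)/(v + v_s).
f' = 480 × (339 + 35.83)/(339 + 24.6) = 480 × 374.83/363.6 ≈ 495 Hz.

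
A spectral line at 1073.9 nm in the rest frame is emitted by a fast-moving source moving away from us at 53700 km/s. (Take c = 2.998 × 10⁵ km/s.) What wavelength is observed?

1287.1 nm

β = v/c = 53700/299800 = 0.1791.
Relativistic Doppler for wavelength: λ' = λ₀ · √((1 + β)/(1 − β)).
λ' = 1073.9 × √(1.1791/0.8209) = 1073.9 × 1.19850 ≈ 1287.1 nm.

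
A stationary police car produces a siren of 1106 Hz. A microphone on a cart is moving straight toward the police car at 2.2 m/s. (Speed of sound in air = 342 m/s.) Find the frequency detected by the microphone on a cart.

Only the observer moves, toward the source, so f' = f · (v + v_o)/v.
f' = 1106 × (342 + 2.2)/342 = 1106 × 344.2/342 ≈ 1113 Hz.

1113 Hz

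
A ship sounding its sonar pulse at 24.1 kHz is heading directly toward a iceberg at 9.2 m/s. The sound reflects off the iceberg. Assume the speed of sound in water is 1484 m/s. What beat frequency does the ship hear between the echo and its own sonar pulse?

The iceberg receives the sound from a moving source: f₁ = f₀ · v/(v − v_e) = 24.1 × 1484/1474.8 ≈ 24.250 kHz.
On the return leg the ship is a moving observer: f₂ = f₁ · (v + v_e)/v = 24.250 × 1493.2/1484 ≈ 24.401 kHz.
Equivalently f₂ = f₀ · (v + v_e)/(v − v_e).
Beat against the emitted tone (with f₀ = 24100 Hz): |f₂ − f₀| = 2v_e·f₀/(v − v_e) = 2 × 9.2 × 24100/1474.8 ≈ 301 Hz.

301 Hz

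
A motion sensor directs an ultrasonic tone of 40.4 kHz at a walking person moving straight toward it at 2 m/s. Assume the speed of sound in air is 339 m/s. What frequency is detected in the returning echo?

At the walking person (a moving observer), f₁ = f₀ · (v + u)/v = 40.4 × 341/339 ≈ 40.6 kHz.
On reflection it acts as a source moving toward the stationary detector: f₂ = f₁ · v/(v − u) = 40.6 × 339/337 ≈ 40.9 kHz.

40.9 kHz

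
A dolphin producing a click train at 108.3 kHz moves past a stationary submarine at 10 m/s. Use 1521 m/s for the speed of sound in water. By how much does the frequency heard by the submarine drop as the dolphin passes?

1.42 kHz

Approaching: f₁ = f · v/(v − v_s) = 108.3 × 1521/1511 ≈ 109.02 kHz.
Receding: f₂ = f · v/(v + v_s) = 108.3 × 1521/1531 ≈ 107.59 kHz.
Drop: f₁ − f₂ = 2f·v·v_s/(v² − v_s²) = 2 × 108.3 × 1521 × 10/(1521² − 10²) ≈ 1.42 kHz.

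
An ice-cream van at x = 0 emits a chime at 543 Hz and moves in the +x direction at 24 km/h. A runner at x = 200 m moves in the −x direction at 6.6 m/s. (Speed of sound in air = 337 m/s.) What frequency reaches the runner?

24 km/h = 6.667 m/s.
The observer lies on the +x side, so the source is heading toward the observer and the observer is heading toward the source.
With source approaching and observer approaching, f' = f · (v + v_o)/(v − v_s).
f' = 543 × (337 + 6.6)/(337 − 6.667) = 543 × 343.6/330.33 ≈ 565 Hz.

565 Hz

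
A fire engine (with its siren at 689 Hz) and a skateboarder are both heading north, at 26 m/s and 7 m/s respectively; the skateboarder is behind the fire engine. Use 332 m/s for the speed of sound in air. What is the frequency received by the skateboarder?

652 Hz

The skateboarder is behind, so the fire engine is moving away from it while the skateboarder is moving toward the fire engine.
With source receding and observer approaching, f' = f · (v + v_o)/(v + v_s).
f' = 689 × (332 + 7)/(332 + 26) = 689 × 339/358 ≈ 652 Hz.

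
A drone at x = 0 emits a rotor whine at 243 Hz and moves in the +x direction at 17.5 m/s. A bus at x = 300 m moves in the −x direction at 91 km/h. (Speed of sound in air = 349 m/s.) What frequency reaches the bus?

274 Hz

91 km/h = 25.28 m/s.
The observer lies on the +x side, so the source is heading toward the observer and the observer is heading toward the source.
Both move, so f' = f · (v + v_o)/(v − v_s).
f' = 243 × (349 + 25.28)/(349 − 17.5) = 243 × 374.28/331.5 ≈ 274 Hz.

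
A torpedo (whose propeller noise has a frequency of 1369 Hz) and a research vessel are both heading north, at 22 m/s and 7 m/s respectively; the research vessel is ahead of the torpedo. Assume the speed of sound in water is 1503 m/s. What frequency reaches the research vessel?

1383 Hz

The research vessel is ahead, so the torpedo is moving toward it while the research vessel is moving away from the torpedo.
General Doppler shift: f' = f · (v − v_o)/(v − v_s).
f' = 1369 × (1503 − 7)/(1503 − 22) = 1369 × 1496/1481 ≈ 1383 Hz.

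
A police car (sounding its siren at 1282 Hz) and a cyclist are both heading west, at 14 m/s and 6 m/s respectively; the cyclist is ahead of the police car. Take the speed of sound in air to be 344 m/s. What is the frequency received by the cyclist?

1313 Hz

The cyclist is ahead, so the police car is moving toward it while the cyclist is moving away from the police car.
Both move, so f' = f · (v − v_o)/(v − v_s).
f' = 1282 × (344 − 6)/(344 − 14) = 1282 × 338/330 ≈ 1313 Hz.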